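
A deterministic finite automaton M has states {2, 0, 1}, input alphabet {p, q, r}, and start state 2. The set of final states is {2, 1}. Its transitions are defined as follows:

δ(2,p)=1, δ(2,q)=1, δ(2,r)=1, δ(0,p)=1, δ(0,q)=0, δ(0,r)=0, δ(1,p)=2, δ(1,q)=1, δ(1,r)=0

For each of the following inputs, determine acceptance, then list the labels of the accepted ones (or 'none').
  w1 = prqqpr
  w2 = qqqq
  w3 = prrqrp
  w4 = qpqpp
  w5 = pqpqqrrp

w1:
  start at 2
  read 'p': 2 → 1
  read 'r': 1 → 0
  read 'q': 0 → 0
  read 'q': 0 → 0
  read 'p': 0 → 1
  read 'r': 1 → 0
  end 0, rejected
w2:
  start at 2
  read 'q': 2 → 1
  read 'q': 1 → 1
  read 'q': 1 → 1
  read 'q': 1 → 1
  end 1, accepted
w3:
  start at 2
  read 'p': 2 → 1
  read 'r': 1 → 0
  read 'r': 0 → 0
  read 'q': 0 → 0
  read 'r': 0 → 0
  read 'p': 0 → 1
  end 1, accepted
w4:
  start at 2
  read 'q': 2 → 1
  read 'p': 1 → 2
  read 'q': 2 → 1
  read 'p': 1 → 2
  read 'p': 2 → 1
  end 1, accepted
w5:
  start at 2
  read 'p': 2 → 1
  read 'q': 1 → 1
  read 'p': 1 → 2
  read 'q': 2 → 1
  read 'q': 1 → 1
  read 'r': 1 → 0
  read 'r': 0 → 0
  read 'p': 0 → 1
  end 1, accepted

w2, w3, w4, w5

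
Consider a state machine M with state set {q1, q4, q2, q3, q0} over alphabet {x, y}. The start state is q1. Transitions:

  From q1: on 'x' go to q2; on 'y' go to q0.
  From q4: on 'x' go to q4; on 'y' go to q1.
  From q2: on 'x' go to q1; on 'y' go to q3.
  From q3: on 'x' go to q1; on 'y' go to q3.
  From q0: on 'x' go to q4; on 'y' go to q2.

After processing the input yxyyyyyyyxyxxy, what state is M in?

Trace: q1 -y-> q0 -x-> q4 -y-> q1 -y-> q0 -y-> q2 -y-> q3 -y-> q3 -y-> q3 -y-> q3 -x-> q1 -y-> q0 -x-> q4 -x-> q4 -y-> q1

q1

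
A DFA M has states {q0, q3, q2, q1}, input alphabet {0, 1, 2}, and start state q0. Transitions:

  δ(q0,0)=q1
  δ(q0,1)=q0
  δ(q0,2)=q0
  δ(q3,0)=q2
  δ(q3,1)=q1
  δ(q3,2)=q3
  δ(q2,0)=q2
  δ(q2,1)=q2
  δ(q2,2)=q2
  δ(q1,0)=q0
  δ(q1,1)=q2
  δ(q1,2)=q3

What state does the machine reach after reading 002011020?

q0 → q1 → q0 → q0 → q1 → q2 → q2 → q2 → q2 → q2

q2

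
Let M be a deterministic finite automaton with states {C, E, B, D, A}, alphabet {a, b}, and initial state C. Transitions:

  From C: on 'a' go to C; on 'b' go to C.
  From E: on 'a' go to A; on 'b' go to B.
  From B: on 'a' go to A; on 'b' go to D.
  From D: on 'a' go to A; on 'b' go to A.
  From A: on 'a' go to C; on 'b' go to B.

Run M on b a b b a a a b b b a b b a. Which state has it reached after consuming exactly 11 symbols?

C

start at C
read 'b': C → C
read 'a': C → C
read 'b': C → C
read 'b': C → C
read 'a': C → C
read 'a': C → C
read 'a': C → C
read 'b': C → C
read 'b': C → C
read 'b': C → C
read 'a': C → C
After 11 symbols: C.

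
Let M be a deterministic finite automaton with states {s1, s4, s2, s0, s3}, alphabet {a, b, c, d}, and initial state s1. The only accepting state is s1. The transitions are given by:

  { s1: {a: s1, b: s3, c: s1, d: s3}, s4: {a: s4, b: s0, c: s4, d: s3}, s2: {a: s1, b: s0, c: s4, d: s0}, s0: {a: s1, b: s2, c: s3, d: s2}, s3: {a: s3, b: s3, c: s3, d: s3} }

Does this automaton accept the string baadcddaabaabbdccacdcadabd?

Trace: s1 -b-> s3 -a-> s3 -a-> s3 -d-> s3 -c-> s3 -d-> s3 -d-> s3 -a-> s3 -a-> s3 -b-> s3 -a-> s3 -a-> s3 -b-> s3 -b-> s3 -d-> s3 -c-> s3 -c-> s3 -a-> s3 -c-> s3 -d-> s3 -c-> s3 -a-> s3 -d-> s3 -a-> s3 -b-> s3 -d-> s3
End state s3 is not accepting.

No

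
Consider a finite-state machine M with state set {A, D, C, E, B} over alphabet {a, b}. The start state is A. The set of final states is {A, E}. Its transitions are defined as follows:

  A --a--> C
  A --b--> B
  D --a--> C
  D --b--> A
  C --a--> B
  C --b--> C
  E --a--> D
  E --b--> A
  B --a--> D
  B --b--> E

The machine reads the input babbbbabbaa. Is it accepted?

Trace: A -b-> B -a-> D -b-> A -b-> B -b-> E -b-> A -a-> C -b-> C -b-> C -a-> B -a-> D
End state D is not accepting.

No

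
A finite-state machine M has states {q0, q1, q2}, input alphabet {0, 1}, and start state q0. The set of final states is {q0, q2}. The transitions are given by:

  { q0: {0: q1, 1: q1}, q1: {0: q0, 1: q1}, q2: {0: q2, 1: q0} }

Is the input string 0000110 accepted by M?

Yes

start at q0
read '0': q0 → q1
read '0': q1 → q0
read '0': q0 → q1
read '0': q1 → q0
read '1': q0 → q1
read '1': q1 → q1
read '0': q1 → q0
End state q0 is accepting.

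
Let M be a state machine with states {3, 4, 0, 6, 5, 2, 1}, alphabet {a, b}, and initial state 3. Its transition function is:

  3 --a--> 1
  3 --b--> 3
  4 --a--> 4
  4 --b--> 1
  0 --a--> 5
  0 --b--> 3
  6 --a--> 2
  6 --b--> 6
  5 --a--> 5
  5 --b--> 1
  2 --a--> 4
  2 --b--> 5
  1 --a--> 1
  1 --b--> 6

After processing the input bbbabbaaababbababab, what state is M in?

start at 3
read 'b': 3 → 3
read 'b': 3 → 3
read 'b': 3 → 3
read 'a': 3 → 1
read 'b': 1 → 6
read 'b': 6 → 6
read 'a': 6 → 2
read 'a': 2 → 4
read 'a': 4 → 4
read 'b': 4 → 1
read 'a': 1 → 1
read 'b': 1 → 6
read 'b': 6 → 6
read 'a': 6 → 2
read 'b': 2 → 5
read 'a': 5 → 5
read 'b': 5 → 1
read 'a': 1 → 1
read 'b': 1 → 6

6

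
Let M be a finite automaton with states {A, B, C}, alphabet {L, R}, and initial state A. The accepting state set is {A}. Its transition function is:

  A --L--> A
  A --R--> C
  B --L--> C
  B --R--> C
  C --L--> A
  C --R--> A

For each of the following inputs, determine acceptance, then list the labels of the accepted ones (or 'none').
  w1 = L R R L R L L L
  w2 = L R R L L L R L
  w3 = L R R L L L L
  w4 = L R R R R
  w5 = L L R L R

w1: A → A → C → A → A → C → A → A → A  → end A, accepted
w2: A → A → C → A → A → A → A → C → A  → end A, accepted
w3: A → A → C → A → A → A → A → A  → end A, accepted
w4: A → A → C → A → C → A  → end A, accepted
w5: A → A → A → C → A → C  → end C, rejected

w1, w2, w3, w4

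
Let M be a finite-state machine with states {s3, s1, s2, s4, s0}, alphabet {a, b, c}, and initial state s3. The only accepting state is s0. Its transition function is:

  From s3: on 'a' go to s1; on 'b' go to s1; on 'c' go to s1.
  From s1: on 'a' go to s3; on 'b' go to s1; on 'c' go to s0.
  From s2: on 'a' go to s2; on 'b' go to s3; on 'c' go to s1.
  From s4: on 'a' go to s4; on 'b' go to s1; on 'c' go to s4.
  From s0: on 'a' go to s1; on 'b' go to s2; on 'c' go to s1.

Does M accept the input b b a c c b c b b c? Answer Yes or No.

Yes

start at s3
read 'b': s3 → s1
read 'b': s1 → s1
read 'a': s1 → s3
read 'c': s3 → s1
read 'c': s1 → s0
read 'b': s0 → s2
read 'c': s2 → s1
read 'b': s1 → s1
read 'b': s1 → s1
read 'c': s1 → s0
End state s0 is accepting.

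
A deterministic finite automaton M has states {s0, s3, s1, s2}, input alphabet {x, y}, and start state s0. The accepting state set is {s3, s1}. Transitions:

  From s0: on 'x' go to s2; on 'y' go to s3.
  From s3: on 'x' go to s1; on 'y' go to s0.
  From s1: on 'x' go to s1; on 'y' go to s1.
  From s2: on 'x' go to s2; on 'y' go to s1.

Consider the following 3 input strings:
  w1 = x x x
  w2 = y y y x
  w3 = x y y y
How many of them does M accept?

2

w1: Trace: s0 -x-> s2 -x-> s2 -x-> s2  → end s2, rejected
w2: Trace: s0 -y-> s3 -y-> s0 -y-> s3 -x-> s1  → end s1, accepted
w3: Trace: s0 -x-> s2 -y-> s1 -y-> s1 -y-> s1  → end s1, accepted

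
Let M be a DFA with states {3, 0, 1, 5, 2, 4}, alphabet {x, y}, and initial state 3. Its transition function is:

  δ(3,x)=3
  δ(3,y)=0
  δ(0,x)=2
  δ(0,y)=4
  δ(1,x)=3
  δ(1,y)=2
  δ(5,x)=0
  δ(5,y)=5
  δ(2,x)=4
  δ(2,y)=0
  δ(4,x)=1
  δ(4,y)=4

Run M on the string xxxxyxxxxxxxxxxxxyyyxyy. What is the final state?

0

3 → 3 → 3 → 3 → 3 → 0 → 2 → 4 → 1 → 3 → 3 → 3 → 3 → 3 → 3 → 3 → 3 → 3 → 0 → 4 → 4 → 1 → 2 → 0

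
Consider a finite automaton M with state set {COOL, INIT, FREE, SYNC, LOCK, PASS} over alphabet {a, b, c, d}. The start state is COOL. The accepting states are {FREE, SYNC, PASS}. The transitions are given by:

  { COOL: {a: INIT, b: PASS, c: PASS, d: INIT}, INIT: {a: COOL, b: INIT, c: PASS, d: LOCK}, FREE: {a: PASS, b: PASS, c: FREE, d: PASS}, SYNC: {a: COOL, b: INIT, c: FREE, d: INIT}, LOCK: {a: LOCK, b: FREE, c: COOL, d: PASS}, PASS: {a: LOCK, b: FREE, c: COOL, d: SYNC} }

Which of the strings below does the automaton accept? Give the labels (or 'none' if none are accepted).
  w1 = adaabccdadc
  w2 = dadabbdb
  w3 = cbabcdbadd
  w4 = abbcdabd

w2, w4

w1:
  start at COOL
  read 'a': COOL → INIT
  read 'd': INIT → LOCK
  read 'a': LOCK → LOCK
  read 'a': LOCK → LOCK
  read 'b': LOCK → FREE
  read 'c': FREE → FREE
  read 'c': FREE → FREE
  read 'd': FREE → PASS
  read 'a': PASS → LOCK
  read 'd': LOCK → PASS
  read 'c': PASS → COOL
  end COOL, rejected
w2:
  start at COOL
  read 'd': COOL → INIT
  read 'a': INIT → COOL
  read 'd': COOL → INIT
  read 'a': INIT → COOL
  read 'b': COOL → PASS
  read 'b': PASS → FREE
  read 'd': FREE → PASS
  read 'b': PASS → FREE
  end FREE, accepted
w3:
  start at COOL
  read 'c': COOL → PASS
  read 'b': PASS → FREE
  read 'a': FREE → PASS
  read 'b': PASS → FREE
  read 'c': FREE → FREE
  read 'd': FREE → PASS
  read 'b': PASS → FREE
  read 'a': FREE → PASS
  read 'd': PASS → SYNC
  read 'd': SYNC → INIT
  end INIT, rejected
w4:
  start at COOL
  read 'a': COOL → INIT
  read 'b': INIT → INIT
  read 'b': INIT → INIT
  read 'c': INIT → PASS
  read 'd': PASS → SYNC
  read 'a': SYNC → COOL
  read 'b': COOL → PASS
  read 'd': PASS → SYNC
  end SYNC, accepted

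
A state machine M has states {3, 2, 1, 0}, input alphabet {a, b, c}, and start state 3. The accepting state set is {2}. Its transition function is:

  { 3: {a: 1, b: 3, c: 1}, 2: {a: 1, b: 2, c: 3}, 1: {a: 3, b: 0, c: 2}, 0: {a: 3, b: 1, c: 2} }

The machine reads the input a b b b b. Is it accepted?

start at 3
read 'a': 3 → 1
read 'b': 1 → 0
read 'b': 0 → 1
read 'b': 1 → 0
read 'b': 0 → 1
End state 1 is not accepting.

No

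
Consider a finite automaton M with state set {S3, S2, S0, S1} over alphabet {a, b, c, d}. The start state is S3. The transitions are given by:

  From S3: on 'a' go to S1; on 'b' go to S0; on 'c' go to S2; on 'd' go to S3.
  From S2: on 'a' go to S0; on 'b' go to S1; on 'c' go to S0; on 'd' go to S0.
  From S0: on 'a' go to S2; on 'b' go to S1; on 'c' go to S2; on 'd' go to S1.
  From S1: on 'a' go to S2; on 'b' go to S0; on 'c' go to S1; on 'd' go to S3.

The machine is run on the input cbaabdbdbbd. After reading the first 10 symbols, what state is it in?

start at S3
read 'c': S3 → S2
read 'b': S2 → S1
read 'a': S1 → S2
read 'a': S2 → S0
read 'b': S0 → S1
read 'd': S1 → S3
read 'b': S3 → S0
read 'd': S0 → S1
read 'b': S1 → S0
read 'b': S0 → S1
After 10 symbols: S1.

S1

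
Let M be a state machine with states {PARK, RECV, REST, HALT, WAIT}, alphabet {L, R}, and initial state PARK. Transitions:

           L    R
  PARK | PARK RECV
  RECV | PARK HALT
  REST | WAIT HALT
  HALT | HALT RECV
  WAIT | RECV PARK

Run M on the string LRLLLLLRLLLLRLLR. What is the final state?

RECV

start at PARK
read 'L': PARK → PARK
read 'R': PARK → RECV
read 'L': RECV → PARK
read 'L': PARK → PARK
read 'L': PARK → PARK
read 'L': PARK → PARK
read 'L': PARK → PARK
read 'R': PARK → RECV
read 'L': RECV → PARK
read 'L': PARK → PARK
read 'L': PARK → PARK
read 'L': PARK → PARK
read 'R': PARK → RECV
read 'L': RECV → PARK
read 'L': PARK → PARK
read 'R': PARK → RECV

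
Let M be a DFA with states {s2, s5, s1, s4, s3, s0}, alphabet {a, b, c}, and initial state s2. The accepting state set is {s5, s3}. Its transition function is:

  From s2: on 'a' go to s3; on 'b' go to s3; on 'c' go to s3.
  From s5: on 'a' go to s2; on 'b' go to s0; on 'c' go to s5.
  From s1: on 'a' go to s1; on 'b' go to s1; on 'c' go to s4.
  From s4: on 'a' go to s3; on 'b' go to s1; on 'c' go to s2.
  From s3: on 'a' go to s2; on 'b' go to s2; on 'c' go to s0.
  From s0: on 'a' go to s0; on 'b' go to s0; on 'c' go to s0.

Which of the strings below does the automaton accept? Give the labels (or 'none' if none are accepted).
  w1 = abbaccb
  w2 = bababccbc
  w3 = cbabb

w1: s2 → s3 → s2 → s3 → s2 → s3 → s0 → s0  → end s0, rejected
w2: s2 → s3 → s2 → s3 → s2 → s3 → s0 → s0 → s0 → s0  → end s0, rejected
w3: s2 → s3 → s2 → s3 → s2 → s3  → end s3, accepted

w3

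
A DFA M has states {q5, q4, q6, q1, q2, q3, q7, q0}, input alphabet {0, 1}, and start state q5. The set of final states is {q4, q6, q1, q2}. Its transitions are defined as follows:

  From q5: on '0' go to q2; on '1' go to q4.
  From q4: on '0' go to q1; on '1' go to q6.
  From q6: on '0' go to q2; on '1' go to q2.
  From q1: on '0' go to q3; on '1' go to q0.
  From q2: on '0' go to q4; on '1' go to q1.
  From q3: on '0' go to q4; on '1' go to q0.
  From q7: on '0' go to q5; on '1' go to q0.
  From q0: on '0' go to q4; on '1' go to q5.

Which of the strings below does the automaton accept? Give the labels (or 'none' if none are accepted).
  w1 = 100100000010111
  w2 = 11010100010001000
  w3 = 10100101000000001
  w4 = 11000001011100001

w1, w3

w1: Trace: q5 -1-> q4 -0-> q1 -0-> q3 -1-> q0 -0-> q4 -0-> q1 -0-> q3 -0-> q4 -0-> q1 -0-> q3 -1-> q0 -0-> q4 -1-> q6 -1-> q2 -1-> q1  → end q1, accepted
w2: Trace: q5 -1-> q4 -1-> q6 -0-> q2 -1-> q1 -0-> q3 -1-> q0 -0-> q4 -0-> q1 -0-> q3 -1-> q0 -0-> q4 -0-> q1 -0-> q3 -1-> q0 -0-> q4 -0-> q1 -0-> q3  → end q3, rejected
w3: Trace: q5 -1-> q4 -0-> q1 -1-> q0 -0-> q4 -0-> q1 -1-> q0 -0-> q4 -1-> q6 -0-> q2 -0-> q4 -0-> q1 -0-> q3 -0-> q4 -0-> q1 -0-> q3 -0-> q4 -1-> q6  → end q6, accepted
w4: Trace: q5 -1-> q4 -1-> q6 -0-> q2 -0-> q4 -0-> q1 -0-> q3 -0-> q4 -1-> q6 -0-> q2 -1-> q1 -1-> q0 -1-> q5 -0-> q2 -0-> q4 -0-> q1 -0-> q3 -1-> q0  → end q0, rejected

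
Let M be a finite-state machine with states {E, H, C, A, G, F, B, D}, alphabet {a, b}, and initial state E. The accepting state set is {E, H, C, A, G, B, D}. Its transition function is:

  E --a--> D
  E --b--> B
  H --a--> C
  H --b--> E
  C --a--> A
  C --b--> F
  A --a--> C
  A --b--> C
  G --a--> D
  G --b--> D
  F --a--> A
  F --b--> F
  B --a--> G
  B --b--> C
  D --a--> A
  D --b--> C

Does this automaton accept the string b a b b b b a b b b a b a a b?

No

E → B → G → D → C → F → F → A → C → F → F → A → C → A → C → F
End state F is not accepting.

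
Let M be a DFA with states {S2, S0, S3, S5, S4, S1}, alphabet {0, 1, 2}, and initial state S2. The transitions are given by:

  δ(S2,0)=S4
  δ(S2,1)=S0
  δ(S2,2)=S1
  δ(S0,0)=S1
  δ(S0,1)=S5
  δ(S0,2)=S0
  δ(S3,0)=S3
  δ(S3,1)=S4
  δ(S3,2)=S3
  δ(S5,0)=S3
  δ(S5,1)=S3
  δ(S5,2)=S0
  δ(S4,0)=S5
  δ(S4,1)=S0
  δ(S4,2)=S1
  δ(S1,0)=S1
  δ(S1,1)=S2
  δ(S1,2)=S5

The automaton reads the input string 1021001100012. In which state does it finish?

start at S2
read '1': S2 → S0
read '0': S0 → S1
read '2': S1 → S5
read '1': S5 → S3
read '0': S3 → S3
read '0': S3 → S3
read '1': S3 → S4
read '1': S4 → S0
read '0': S0 → S1
read '0': S1 → S1
read '0': S1 → S1
read '1': S1 → S2
read '2': S2 → S1

S1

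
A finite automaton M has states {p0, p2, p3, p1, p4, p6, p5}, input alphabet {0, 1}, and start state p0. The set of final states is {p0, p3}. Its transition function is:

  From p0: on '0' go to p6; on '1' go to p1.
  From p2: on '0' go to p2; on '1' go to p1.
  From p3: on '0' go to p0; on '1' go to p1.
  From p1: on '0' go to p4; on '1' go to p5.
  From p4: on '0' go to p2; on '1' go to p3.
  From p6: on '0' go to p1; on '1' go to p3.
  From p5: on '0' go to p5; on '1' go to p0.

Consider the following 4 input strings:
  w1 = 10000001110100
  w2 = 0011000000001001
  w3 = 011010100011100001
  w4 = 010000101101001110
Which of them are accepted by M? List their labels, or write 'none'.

none

w1: p0 → p1 → p4 → p2 → p2 → p2 → p2 → p2 → p1 → p5 → p0 → p6 → p3 → p0 → p6  → end p6, rejected
w2: p0 → p6 → p1 → p5 → p0 → p6 → p1 → p4 → p2 → p2 → p2 → p2 → p2 → p1 → p4 → p2 → p1  → end p1, rejected
w3: p0 → p6 → p3 → p1 → p4 → p3 → p0 → p1 → p4 → p2 → p2 → p1 → p5 → p0 → p6 → p1 → p4 → p2 → p1  → end p1, rejected
w4: p0 → p6 → p3 → p0 → p6 → p1 → p4 → p3 → p0 → p1 → p5 → p5 → p0 → p6 → p1 → p5 → p0 → p1 → p4  → end p4, rejected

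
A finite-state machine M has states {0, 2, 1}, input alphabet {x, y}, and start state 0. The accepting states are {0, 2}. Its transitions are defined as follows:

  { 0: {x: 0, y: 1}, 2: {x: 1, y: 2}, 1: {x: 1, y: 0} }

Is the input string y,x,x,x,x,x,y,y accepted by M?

Trace: 0 -y-> 1 -x-> 1 -x-> 1 -x-> 1 -x-> 1 -x-> 1 -y-> 0 -y-> 1
End state 1 is not accepting.

No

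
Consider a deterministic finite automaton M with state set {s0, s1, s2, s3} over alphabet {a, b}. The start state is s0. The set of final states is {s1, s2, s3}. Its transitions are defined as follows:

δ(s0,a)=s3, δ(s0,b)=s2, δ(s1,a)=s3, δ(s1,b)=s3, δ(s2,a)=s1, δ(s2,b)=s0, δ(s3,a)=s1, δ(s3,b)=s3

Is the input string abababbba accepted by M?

Yes

start at s0
read 'a': s0 → s3
read 'b': s3 → s3
read 'a': s3 → s1
read 'b': s1 → s3
read 'a': s3 → s1
read 'b': s1 → s3
read 'b': s3 → s3
read 'b': s3 → s3
read 'a': s3 → s1
End state s1 is accepting.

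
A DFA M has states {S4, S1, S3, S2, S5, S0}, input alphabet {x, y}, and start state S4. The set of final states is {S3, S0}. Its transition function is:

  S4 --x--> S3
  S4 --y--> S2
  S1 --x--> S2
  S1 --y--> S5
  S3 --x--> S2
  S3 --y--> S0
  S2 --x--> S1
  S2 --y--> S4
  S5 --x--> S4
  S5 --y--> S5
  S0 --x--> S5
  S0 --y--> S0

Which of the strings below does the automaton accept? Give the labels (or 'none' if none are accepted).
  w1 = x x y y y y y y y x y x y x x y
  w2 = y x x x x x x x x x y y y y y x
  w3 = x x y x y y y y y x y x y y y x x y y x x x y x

w1: S4 → S3 → S2 → S4 → S2 → S4 → S2 → S4 → S2 → S4 → S3 → S0 → S5 → S5 → S4 → S3 → S0  → end S0, accepted
w2: S4 → S2 → S1 → S2 → S1 → S2 → S1 → S2 → S1 → S2 → S1 → S5 → S5 → S5 → S5 → S5 → S4  → end S4, rejected
w3: S4 → S3 → S2 → S4 → S3 → S0 → S0 → S0 → S0 → S0 → S5 → S5 → S4 → S2 → S4 → S2 → S1 → S2 → S4 → S2 → S1 → S2 → S1 → S5 → S4  → end S4, rejected

w1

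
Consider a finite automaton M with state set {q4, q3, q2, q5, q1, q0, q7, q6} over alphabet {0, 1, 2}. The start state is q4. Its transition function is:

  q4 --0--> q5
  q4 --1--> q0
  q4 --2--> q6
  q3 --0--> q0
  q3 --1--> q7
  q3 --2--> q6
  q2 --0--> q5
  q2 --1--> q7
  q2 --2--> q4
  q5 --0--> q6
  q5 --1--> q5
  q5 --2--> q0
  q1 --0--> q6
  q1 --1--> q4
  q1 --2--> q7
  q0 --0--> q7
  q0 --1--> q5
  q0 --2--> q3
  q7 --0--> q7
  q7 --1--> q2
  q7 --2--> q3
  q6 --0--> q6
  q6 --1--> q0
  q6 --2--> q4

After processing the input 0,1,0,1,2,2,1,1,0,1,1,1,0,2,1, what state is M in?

q0

Trace: q4 -0-> q5 -1-> q5 -0-> q6 -1-> q0 -2-> q3 -2-> q6 -1-> q0 -1-> q5 -0-> q6 -1-> q0 -1-> q5 -1-> q5 -0-> q6 -2-> q4 -1-> q0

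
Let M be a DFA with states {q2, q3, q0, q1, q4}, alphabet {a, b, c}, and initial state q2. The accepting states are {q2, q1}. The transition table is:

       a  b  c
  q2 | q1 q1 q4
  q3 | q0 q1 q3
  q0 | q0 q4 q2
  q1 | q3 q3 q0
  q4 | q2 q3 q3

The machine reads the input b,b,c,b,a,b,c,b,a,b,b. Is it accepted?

q2 → q1 → q3 → q3 → q1 → q3 → q1 → q0 → q4 → q2 → q1 → q3
End state q3 is not accepting.

No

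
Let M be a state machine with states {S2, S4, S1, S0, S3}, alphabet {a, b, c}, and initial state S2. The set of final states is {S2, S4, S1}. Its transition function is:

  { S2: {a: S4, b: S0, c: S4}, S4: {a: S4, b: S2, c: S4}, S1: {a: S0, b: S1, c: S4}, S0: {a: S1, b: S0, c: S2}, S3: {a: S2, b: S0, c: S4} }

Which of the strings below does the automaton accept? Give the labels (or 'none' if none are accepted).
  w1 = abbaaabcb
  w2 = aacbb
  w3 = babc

w1, w3

w1:
  start at S2
  read 'a': S2 → S4
  read 'b': S4 → S2
  read 'b': S2 → S0
  read 'a': S0 → S1
  read 'a': S1 → S0
  read 'a': S0 → S1
  read 'b': S1 → S1
  read 'c': S1 → S4
  read 'b': S4 → S2
  end S2, accepted
w2:
  start at S2
  read 'a': S2 → S4
  read 'a': S4 → S4
  read 'c': S4 → S4
  read 'b': S4 → S2
  read 'b': S2 → S0
  end S0, rejected
w3:
  start at S2
  read 'b': S2 → S0
  read 'a': S0 → S1
  read 'b': S1 → S1
  read 'c': S1 → S4
  end S4, accepted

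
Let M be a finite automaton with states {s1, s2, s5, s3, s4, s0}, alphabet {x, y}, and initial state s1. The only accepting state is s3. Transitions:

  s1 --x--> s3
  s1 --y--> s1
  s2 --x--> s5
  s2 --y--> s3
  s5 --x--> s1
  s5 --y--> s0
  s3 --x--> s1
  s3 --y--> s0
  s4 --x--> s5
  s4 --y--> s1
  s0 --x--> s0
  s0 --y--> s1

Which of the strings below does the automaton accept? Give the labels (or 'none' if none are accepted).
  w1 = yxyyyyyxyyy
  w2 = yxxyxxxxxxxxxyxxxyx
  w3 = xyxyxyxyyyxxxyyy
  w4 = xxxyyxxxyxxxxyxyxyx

w1: s1 → s1 → s3 → s0 → s1 → s1 → s1 → s1 → s3 → s0 → s1 → s1  → end s1, rejected
w2: s1 → s1 → s3 → s1 → s1 → s3 → s1 → s3 → s1 → s3 → s1 → s3 → s1 → s3 → s0 → s0 → s0 → s0 → s1 → s3  → end s3, accepted
w3: s1 → s3 → s0 → s0 → s1 → s3 → s0 → s0 → s1 → s1 → s1 → s3 → s1 → s3 → s0 → s1 → s1  → end s1, rejected
w4: s1 → s3 → s1 → s3 → s0 → s1 → s3 → s1 → s3 → s0 → s0 → s0 → s0 → s0 → s1 → s3 → s0 → s0 → s1 → s3  → end s3, accepted

w2, w4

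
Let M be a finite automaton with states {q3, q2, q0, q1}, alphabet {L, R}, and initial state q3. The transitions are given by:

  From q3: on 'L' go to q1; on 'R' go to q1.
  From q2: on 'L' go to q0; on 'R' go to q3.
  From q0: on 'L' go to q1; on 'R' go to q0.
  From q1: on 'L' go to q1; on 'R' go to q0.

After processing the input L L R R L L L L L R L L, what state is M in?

q3 → q1 → q1 → q0 → q0 → q1 → q1 → q1 → q1 → q1 → q0 → q1 → q1

q1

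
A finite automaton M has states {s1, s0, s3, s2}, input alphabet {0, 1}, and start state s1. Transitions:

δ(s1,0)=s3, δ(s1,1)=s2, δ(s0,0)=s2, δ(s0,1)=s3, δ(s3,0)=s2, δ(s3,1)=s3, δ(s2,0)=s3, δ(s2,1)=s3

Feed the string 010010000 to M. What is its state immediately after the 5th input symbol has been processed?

s3

s1 → s3 → s3 → s2 → s3 → s3
After 5 symbols: s3.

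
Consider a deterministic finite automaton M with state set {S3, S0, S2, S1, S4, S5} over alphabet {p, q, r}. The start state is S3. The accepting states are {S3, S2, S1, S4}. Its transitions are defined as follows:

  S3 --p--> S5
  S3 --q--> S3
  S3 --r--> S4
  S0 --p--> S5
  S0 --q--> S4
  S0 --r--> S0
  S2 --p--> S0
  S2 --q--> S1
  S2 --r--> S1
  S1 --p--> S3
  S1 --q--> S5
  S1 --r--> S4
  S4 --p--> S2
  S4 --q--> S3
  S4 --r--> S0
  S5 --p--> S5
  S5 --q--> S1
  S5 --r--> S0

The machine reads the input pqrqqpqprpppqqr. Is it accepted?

No

Trace: S3 -p-> S5 -q-> S1 -r-> S4 -q-> S3 -q-> S3 -p-> S5 -q-> S1 -p-> S3 -r-> S4 -p-> S2 -p-> S0 -p-> S5 -q-> S1 -q-> S5 -r-> S0
End state S0 is not accepting.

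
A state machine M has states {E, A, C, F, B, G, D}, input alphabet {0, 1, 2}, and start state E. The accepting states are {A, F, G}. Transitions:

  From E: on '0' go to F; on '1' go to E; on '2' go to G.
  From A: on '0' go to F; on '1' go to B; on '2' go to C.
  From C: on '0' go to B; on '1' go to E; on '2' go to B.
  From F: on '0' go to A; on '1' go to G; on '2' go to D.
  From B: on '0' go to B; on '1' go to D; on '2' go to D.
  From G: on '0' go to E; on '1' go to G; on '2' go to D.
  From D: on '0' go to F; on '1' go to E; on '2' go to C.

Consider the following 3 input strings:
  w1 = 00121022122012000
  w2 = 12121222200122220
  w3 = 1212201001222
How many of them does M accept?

1

w1: E → F → A → B → D → E → F → D → C → E → G → D → F → G → D → F → A → F  → end F, accepted
w2: E → E → G → G → D → E → G → D → C → B → B → B → D → C → B → D → C → B  → end B, rejected
w3: E → E → G → G → D → C → B → D → F → A → B → D → C → B  → end B, rejected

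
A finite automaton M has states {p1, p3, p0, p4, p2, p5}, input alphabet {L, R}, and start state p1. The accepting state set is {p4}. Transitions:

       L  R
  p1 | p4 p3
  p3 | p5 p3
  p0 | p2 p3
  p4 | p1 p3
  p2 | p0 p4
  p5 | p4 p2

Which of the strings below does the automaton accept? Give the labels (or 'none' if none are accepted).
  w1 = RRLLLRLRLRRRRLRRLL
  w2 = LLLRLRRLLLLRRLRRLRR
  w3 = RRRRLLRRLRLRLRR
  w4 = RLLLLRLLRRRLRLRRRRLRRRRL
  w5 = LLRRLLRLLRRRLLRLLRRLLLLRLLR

w1: p1 → p3 → p3 → p5 → p4 → p1 → p3 → p5 → p2 → p0 → p3 → p3 → p3 → p3 → p5 → p2 → p4 → p1 → p4  → end p4, accepted
w2: p1 → p4 → p1 → p4 → p3 → p5 → p2 → p4 → p1 → p4 → p1 → p4 → p3 → p3 → p5 → p2 → p4 → p1 → p3 → p3  → end p3, rejected
w3: p1 → p3 → p3 → p3 → p3 → p5 → p4 → p3 → p3 → p5 → p2 → p0 → p3 → p5 → p2 → p4  → end p4, accepted
w4: p1 → p3 → p5 → p4 → p1 → p4 → p3 → p5 → p4 → p3 → p3 → p3 → p5 → p2 → p0 → p3 → p3 → p3 → p3 → p5 → p2 → p4 → p3 → p3 → p5  → end p5, rejected
w5: p1 → p4 → p1 → p3 → p3 → p5 → p4 → p3 → p5 → p4 → p3 → p3 → p3 → p5 → p4 → p3 → p5 → p4 → p3 → p3 → p5 → p4 → p1 → p4 → p3 → p5 → p4 → p3  → end p3, rejected

w1, w3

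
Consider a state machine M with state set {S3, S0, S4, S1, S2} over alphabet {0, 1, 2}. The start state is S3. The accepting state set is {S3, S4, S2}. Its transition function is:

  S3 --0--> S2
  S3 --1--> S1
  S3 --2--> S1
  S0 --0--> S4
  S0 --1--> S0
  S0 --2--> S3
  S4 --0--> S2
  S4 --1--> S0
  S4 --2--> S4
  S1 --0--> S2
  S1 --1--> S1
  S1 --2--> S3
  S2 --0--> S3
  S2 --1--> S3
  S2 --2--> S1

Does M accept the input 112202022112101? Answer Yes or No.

Trace: S3 -1-> S1 -1-> S1 -2-> S3 -2-> S1 -0-> S2 -2-> S1 -0-> S2 -2-> S1 -2-> S3 -1-> S1 -1-> S1 -2-> S3 -1-> S1 -0-> S2 -1-> S3
End state S3 is accepting.

Yes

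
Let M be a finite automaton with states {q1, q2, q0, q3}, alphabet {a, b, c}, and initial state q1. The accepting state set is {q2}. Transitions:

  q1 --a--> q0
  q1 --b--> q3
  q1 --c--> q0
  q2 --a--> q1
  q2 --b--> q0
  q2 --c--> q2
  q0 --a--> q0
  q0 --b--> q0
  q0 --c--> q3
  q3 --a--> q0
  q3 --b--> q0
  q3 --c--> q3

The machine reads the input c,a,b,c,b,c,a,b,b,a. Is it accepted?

No

start at q1
read 'c': q1 → q0
read 'a': q0 → q0
read 'b': q0 → q0
read 'c': q0 → q3
read 'b': q3 → q0
read 'c': q0 → q3
read 'a': q3 → q0
read 'b': q0 → q0
read 'b': q0 → q0
read 'a': q0 → q0
End state q0 is not accepting.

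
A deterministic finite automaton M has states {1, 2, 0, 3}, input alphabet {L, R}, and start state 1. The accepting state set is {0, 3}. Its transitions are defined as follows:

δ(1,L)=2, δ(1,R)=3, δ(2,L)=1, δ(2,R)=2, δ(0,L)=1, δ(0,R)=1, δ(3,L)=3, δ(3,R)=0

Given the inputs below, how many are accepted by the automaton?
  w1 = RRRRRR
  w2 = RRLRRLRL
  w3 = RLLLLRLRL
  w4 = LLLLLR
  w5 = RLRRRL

w1:
  start at 1
  read 'R': 1 → 3
  read 'R': 3 → 0
  read 'R': 0 → 1
  read 'R': 1 → 3
  read 'R': 3 → 0
  read 'R': 0 → 1
  end 1, rejected
w2:
  start at 1
  read 'R': 1 → 3
  read 'R': 3 → 0
  read 'L': 0 → 1
  read 'R': 1 → 3
  read 'R': 3 → 0
  read 'L': 0 → 1
  read 'R': 1 → 3
  read 'L': 3 → 3
  end 3, accepted
w3:
  start at 1
  read 'R': 1 → 3
  read 'L': 3 → 3
  read 'L': 3 → 3
  read 'L': 3 → 3
  read 'L': 3 → 3
  read 'R': 3 → 0
  read 'L': 0 → 1
  read 'R': 1 → 3
  read 'L': 3 → 3
  end 3, accepted
w4:
  start at 1
  read 'L': 1 → 2
  read 'L': 2 → 1
  read 'L': 1 → 2
  read 'L': 2 → 1
  read 'L': 1 → 2
  read 'R': 2 → 2
  end 2, rejected
w5:
  start at 1
  read 'R': 1 → 3
  read 'L': 3 → 3
  read 'R': 3 → 0
  read 'R': 0 → 1
  read 'R': 1 → 3
  read 'L': 3 → 3
  end 3, accepted

3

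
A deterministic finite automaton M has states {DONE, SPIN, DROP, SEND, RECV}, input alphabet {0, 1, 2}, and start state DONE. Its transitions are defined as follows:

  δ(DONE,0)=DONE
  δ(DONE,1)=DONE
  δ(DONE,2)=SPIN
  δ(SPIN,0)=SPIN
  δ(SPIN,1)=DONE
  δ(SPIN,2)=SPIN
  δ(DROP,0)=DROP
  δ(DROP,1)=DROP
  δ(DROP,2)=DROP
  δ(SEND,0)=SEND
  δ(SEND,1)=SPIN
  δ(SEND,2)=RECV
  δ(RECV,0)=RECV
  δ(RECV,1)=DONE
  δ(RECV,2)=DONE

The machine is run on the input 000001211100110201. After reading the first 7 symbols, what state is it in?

SPIN

DONE → DONE → DONE → DONE → DONE → DONE → DONE → SPIN
After 7 symbols: SPIN.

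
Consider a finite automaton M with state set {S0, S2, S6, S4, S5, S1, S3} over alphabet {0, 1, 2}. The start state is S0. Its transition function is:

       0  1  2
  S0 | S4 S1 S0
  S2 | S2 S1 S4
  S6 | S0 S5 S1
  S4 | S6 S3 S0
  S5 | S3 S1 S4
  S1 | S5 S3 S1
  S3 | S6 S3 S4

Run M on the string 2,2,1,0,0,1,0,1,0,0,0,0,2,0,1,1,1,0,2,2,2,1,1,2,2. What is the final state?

S0

Trace: S0 -2-> S0 -2-> S0 -1-> S1 -0-> S5 -0-> S3 -1-> S3 -0-> S6 -1-> S5 -0-> S3 -0-> S6 -0-> S0 -0-> S4 -2-> S0 -0-> S4 -1-> S3 -1-> S3 -1-> S3 -0-> S6 -2-> S1 -2-> S1 -2-> S1 -1-> S3 -1-> S3 -2-> S4 -2-> S0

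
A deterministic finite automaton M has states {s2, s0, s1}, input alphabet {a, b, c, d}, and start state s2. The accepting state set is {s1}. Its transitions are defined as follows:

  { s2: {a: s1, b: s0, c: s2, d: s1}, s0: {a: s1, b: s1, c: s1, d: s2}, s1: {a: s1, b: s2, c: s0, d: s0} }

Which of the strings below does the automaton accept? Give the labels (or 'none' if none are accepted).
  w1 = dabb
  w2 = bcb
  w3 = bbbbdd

w3

w1: Trace: s2 -d-> s1 -a-> s1 -b-> s2 -b-> s0  → end s0, rejected
w2: Trace: s2 -b-> s0 -c-> s1 -b-> s2  → end s2, rejected
w3: Trace: s2 -b-> s0 -b-> s1 -b-> s2 -b-> s0 -d-> s2 -d-> s1  → end s1, accepted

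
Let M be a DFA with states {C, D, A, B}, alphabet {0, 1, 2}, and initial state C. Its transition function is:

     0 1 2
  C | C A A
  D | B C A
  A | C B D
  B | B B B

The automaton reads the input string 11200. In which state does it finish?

start at C
read '1': C → A
read '1': A → B
read '2': B → B
read '0': B → B
read '0': B → B

B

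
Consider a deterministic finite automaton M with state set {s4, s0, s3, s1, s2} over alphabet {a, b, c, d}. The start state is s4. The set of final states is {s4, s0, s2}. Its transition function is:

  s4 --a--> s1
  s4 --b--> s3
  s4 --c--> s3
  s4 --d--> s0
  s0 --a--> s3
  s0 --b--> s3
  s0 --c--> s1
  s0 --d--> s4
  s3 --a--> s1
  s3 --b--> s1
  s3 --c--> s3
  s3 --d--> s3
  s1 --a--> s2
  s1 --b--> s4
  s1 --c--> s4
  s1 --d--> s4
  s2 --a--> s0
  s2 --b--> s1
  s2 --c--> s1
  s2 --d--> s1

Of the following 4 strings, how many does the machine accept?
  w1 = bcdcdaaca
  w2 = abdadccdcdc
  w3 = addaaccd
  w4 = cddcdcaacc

w1:
  start at s4
  read 'b': s4 → s3
  read 'c': s3 → s3
  read 'd': s3 → s3
  read 'c': s3 → s3
  read 'd': s3 → s3
  read 'a': s3 → s1
  read 'a': s1 → s2
  read 'c': s2 → s1
  read 'a': s1 → s2
  end s2, accepted
w2:
  start at s4
  read 'a': s4 → s1
  read 'b': s1 → s4
  read 'd': s4 → s0
  read 'a': s0 → s3
  read 'd': s3 → s3
  read 'c': s3 → s3
  read 'c': s3 → s3
  read 'd': s3 → s3
  read 'c': s3 → s3
  read 'd': s3 → s3
  read 'c': s3 → s3
  end s3, rejected
w3:
  start at s4
  read 'a': s4 → s1
  read 'd': s1 → s4
  read 'd': s4 → s0
  read 'a': s0 → s3
  read 'a': s3 → s1
  read 'c': s1 → s4
  read 'c': s4 → s3
  read 'd': s3 → s3
  end s3, rejected
w4:
  start at s4
  read 'c': s4 → s3
  read 'd': s3 → s3
  read 'd': s3 → s3
  read 'c': s3 → s3
  read 'd': s3 → s3
  read 'c': s3 → s3
  read 'a': s3 → s1
  read 'a': s1 → s2
  read 'c': s2 → s1
  read 'c': s1 → s4
  end s4, accepted

2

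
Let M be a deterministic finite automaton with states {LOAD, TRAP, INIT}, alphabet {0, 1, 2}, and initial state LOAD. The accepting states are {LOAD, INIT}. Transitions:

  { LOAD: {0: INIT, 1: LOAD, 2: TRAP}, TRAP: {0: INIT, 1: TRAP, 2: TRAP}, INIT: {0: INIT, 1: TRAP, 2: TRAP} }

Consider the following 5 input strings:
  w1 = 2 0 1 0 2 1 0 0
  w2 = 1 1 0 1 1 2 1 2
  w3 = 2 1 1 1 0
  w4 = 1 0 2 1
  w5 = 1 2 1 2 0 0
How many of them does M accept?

w1:
  start at LOAD
  read '2': LOAD → TRAP
  read '0': TRAP → INIT
  read '1': INIT → TRAP
  read '0': TRAP → INIT
  read '2': INIT → TRAP
  read '1': TRAP → TRAP
  read '0': TRAP → INIT
  read '0': INIT → INIT
  end INIT, accepted
w2:
  start at LOAD
  read '1': LOAD → LOAD
  read '1': LOAD → LOAD
  read '0': LOAD → INIT
  read '1': INIT → TRAP
  read '1': TRAP → TRAP
  read '2': TRAP → TRAP
  read '1': TRAP → TRAP
  read '2': TRAP → TRAP
  end TRAP, rejected
w3:
  start at LOAD
  read '2': LOAD → TRAP
  read '1': TRAP → TRAP
  read '1': TRAP → TRAP
  read '1': TRAP → TRAP
  read '0': TRAP → INIT
  end INIT, accepted
w4:
  start at LOAD
  read '1': LOAD → LOAD
  read '0': LOAD → INIT
  read '2': INIT → TRAP
  read '1': TRAP → TRAP
  end TRAP, rejected
w5:
  start at LOAD
  read '1': LOAD → LOAD
  read '2': LOAD → TRAP
  read '1': TRAP → TRAP
  read '2': TRAP → TRAP
  read '0': TRAP → INIT
  read '0': INIT → INIT
  end INIT, accepted

3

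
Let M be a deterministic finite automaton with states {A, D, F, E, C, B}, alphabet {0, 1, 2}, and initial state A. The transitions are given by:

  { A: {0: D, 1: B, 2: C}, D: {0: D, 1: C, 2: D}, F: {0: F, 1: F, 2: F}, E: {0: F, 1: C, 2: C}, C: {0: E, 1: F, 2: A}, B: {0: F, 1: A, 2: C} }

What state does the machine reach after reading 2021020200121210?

start at A
read '2': A → C
read '0': C → E
read '2': E → C
read '1': C → F
read '0': F → F
read '2': F → F
read '0': F → F
read '2': F → F
read '0': F → F
read '0': F → F
read '1': F → F
read '2': F → F
read '1': F → F
read '2': F → F
read '1': F → F
read '0': F → F

F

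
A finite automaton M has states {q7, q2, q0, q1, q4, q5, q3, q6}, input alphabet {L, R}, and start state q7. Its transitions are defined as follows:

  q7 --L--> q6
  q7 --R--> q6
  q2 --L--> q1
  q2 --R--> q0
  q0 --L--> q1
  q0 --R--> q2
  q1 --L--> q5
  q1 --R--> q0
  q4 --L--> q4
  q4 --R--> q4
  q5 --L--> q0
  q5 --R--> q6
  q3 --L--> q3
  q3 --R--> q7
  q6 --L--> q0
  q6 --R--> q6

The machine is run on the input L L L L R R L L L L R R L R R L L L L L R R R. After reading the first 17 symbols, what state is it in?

q5

q7 → q6 → q0 → q1 → q5 → q6 → q6 → q0 → q1 → q5 → q0 → q2 → q0 → q1 → q0 → q2 → q1 → q5
After 17 symbols: q5.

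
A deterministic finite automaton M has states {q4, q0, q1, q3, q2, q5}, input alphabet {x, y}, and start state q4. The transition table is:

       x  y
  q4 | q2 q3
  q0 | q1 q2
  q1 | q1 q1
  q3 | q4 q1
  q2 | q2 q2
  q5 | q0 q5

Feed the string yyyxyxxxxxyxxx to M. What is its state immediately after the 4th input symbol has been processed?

Trace: q4 -y-> q3 -y-> q1 -y-> q1 -x-> q1
After 4 symbols: q1.

q1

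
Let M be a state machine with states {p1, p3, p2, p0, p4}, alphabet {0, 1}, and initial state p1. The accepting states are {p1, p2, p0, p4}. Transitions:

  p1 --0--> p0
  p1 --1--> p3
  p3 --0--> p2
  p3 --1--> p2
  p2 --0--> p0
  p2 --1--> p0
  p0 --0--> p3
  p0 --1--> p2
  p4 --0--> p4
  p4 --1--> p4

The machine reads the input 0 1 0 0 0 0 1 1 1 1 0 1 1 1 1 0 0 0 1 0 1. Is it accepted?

Yes

Trace: p1 -0-> p0 -1-> p2 -0-> p0 -0-> p3 -0-> p2 -0-> p0 -1-> p2 -1-> p0 -1-> p2 -1-> p0 -0-> p3 -1-> p2 -1-> p0 -1-> p2 -1-> p0 -0-> p3 -0-> p2 -0-> p0 -1-> p2 -0-> p0 -1-> p2
End state p2 is accepting.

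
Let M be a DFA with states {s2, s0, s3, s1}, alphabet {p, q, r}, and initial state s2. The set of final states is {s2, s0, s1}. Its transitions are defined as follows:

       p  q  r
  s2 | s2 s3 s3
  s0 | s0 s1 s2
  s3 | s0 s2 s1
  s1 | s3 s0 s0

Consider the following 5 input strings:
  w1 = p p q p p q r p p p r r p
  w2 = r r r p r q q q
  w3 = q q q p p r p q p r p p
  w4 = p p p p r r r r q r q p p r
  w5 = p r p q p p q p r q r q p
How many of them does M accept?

4

w1:
  start at s2
  read 'p': s2 → s2
  read 'p': s2 → s2
  read 'q': s2 → s3
  read 'p': s3 → s0
  read 'p': s0 → s0
  read 'q': s0 → s1
  read 'r': s1 → s0
  read 'p': s0 → s0
  read 'p': s0 → s0
  read 'p': s0 → s0
  read 'r': s0 → s2
  read 'r': s2 → s3
  read 'p': s3 → s0
  end s0, accepted
w2:
  start at s2
  read 'r': s2 → s3
  read 'r': s3 → s1
  read 'r': s1 → s0
  read 'p': s0 → s0
  read 'r': s0 → s2
  read 'q': s2 → s3
  read 'q': s3 → s2
  read 'q': s2 → s3
  end s3, rejected
w3:
  start at s2
  read 'q': s2 → s3
  read 'q': s3 → s2
  read 'q': s2 → s3
  read 'p': s3 → s0
  read 'p': s0 → s0
  read 'r': s0 → s2
  read 'p': s2 → s2
  read 'q': s2 → s3
  read 'p': s3 → s0
  read 'r': s0 → s2
  read 'p': s2 → s2
  read 'p': s2 → s2
  end s2, accepted
w4:
  start at s2
  read 'p': s2 → s2
  read 'p': s2 → s2
  read 'p': s2 → s2
  read 'p': s2 → s2
  read 'r': s2 → s3
  read 'r': s3 → s1
  read 'r': s1 → s0
  read 'r': s0 → s2
  read 'q': s2 → s3
  read 'r': s3 → s1
  read 'q': s1 → s0
  read 'p': s0 → s0
  read 'p': s0 → s0
  read 'r': s0 → s2
  end s2, accepted
w5:
  start at s2
  read 'p': s2 → s2
  read 'r': s2 → s3
  read 'p': s3 → s0
  read 'q': s0 → s1
  read 'p': s1 → s3
  read 'p': s3 → s0
  read 'q': s0 → s1
  read 'p': s1 → s3
  read 'r': s3 → s1
  read 'q': s1 → s0
  read 'r': s0 → s2
  read 'q': s2 → s3
  read 'p': s3 → s0
  end s0, accepted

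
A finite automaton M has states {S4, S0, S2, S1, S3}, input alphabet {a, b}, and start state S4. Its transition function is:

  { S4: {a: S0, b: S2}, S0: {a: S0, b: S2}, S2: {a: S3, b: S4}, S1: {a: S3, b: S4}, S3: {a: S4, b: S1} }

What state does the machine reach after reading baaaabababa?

Trace: S4 -b-> S2 -a-> S3 -a-> S4 -a-> S0 -a-> S0 -b-> S2 -a-> S3 -b-> S1 -a-> S3 -b-> S1 -a-> S3

S3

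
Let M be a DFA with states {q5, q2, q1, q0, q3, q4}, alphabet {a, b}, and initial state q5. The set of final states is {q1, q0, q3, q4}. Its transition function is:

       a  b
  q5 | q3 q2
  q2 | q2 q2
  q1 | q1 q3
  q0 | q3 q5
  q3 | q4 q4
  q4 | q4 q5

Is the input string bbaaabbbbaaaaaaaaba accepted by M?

q5 → q2 → q2 → q2 → q2 → q2 → q2 → q2 → q2 → q2 → q2 → q2 → q2 → q2 → q2 → q2 → q2 → q2 → q2 → q2
End state q2 is not accepting.

No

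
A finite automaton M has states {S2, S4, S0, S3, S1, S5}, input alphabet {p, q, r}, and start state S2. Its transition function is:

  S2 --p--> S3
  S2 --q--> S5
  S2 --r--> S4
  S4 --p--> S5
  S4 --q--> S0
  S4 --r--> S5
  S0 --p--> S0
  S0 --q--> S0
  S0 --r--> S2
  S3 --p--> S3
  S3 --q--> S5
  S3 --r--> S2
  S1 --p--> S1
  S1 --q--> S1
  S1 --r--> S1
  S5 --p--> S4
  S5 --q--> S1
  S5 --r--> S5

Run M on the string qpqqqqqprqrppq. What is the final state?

Trace: S2 -q-> S5 -p-> S4 -q-> S0 -q-> S0 -q-> S0 -q-> S0 -q-> S0 -p-> S0 -r-> S2 -q-> S5 -r-> S5 -p-> S4 -p-> S5 -q-> S1

S1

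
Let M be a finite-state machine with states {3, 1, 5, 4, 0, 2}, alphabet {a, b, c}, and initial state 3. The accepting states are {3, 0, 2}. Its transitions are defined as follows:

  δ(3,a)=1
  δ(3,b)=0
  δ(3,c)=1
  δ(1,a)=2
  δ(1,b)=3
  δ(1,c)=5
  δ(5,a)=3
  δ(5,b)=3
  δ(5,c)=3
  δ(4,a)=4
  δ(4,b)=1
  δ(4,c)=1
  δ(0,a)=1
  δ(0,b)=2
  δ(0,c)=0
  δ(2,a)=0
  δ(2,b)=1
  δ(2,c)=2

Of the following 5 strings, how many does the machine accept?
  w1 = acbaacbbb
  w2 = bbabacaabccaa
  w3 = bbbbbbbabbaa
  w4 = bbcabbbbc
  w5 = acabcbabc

w1: 3 → 1 → 5 → 3 → 1 → 2 → 2 → 1 → 3 → 0  → end 0, accepted
w2: 3 → 0 → 2 → 0 → 2 → 0 → 0 → 1 → 2 → 1 → 5 → 3 → 1 → 2  → end 2, accepted
w3: 3 → 0 → 2 → 1 → 3 → 0 → 2 → 1 → 2 → 1 → 3 → 1 → 2  → end 2, accepted
w4: 3 → 0 → 2 → 2 → 0 → 2 → 1 → 3 → 0 → 0  → end 0, accepted
w5: 3 → 1 → 5 → 3 → 0 → 0 → 2 → 0 → 2 → 2  → end 2, accepted

5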